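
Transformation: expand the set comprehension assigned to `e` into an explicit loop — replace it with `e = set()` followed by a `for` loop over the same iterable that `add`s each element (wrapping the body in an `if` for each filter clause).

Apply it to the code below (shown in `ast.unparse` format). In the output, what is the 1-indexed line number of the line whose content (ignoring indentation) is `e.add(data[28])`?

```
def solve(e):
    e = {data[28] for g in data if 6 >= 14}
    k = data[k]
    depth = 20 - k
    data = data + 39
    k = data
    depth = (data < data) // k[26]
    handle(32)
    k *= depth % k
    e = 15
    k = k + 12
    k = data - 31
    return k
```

5

Transformed code:
def solve(e):
    e = set()
    for g in data:
        if 6 >= 14:
            e.add(data[28])
    k = data[k]
    depth = 20 - k
    data = data + 39
    k = data
    depth = (data < data) // k[26]
    handle(32)
    k *= depth % k
    e = 15
    k = k + 12
    k = data - 31
    return k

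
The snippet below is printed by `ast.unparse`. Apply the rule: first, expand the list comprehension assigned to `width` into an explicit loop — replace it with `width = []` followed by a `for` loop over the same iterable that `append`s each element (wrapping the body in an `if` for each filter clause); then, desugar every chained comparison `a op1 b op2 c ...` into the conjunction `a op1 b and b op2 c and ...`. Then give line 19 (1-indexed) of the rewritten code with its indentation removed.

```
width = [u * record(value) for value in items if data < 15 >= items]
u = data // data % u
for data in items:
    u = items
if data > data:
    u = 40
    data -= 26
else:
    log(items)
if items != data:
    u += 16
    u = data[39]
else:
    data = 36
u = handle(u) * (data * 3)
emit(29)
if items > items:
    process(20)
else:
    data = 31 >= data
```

emit(29)

Transformed code:
width = []
for value in items:
    if data < 15 and 15 >= items:
        width.append(u * record(value))
u = data // data % u
for data in items:
    u = items
if data > data:
    u = 40
    data -= 26
else:
    log(items)
if items != data:
    u += 16
    u = data[39]
else:
    data = 36
u = handle(u) * (data * 3)
emit(29)
if items > items:
    process(20)
else:
    data = 31 >= data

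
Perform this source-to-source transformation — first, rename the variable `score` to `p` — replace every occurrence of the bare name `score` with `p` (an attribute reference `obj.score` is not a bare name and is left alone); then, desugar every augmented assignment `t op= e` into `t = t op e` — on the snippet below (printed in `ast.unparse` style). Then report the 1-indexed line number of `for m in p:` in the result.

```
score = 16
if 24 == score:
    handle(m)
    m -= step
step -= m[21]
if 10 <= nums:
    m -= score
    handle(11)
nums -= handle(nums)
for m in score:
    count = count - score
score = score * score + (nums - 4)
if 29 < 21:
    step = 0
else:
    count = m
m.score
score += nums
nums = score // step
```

10

Transformed code:
p = 16
if 24 == p:
    handle(m)
    m = m - step
step = step - m[21]
if 10 <= nums:
    m = m - p
    handle(11)
nums = nums - handle(nums)
for m in p:
    count = count - p
p = p * p + (nums - 4)
if 29 < 21:
    step = 0
else:
    count = m
m.score
p = p + nums
nums = p // step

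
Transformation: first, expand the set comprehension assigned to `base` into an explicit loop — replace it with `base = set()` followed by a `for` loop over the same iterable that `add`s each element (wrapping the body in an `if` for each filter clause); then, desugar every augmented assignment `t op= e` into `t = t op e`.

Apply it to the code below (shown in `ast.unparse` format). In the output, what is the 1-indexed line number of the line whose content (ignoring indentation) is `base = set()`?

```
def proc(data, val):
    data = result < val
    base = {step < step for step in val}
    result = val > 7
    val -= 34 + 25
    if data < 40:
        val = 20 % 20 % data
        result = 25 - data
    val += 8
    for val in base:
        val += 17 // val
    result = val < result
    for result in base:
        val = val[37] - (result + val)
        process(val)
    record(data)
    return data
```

3

Transformed code:
def proc(data, val):
    data = result < val
    base = set()
    for step in val:
        base.add(step < step)
    result = val > 7
    val = val - (34 + 25)
    if data < 40:
        val = 20 % 20 % data
        result = 25 - data
    val = val + 8
    for val in base:
        val = val + 17 // val
    result = val < result
    for result in base:
        val = val[37] - (result + val)
        process(val)
    record(data)
    return data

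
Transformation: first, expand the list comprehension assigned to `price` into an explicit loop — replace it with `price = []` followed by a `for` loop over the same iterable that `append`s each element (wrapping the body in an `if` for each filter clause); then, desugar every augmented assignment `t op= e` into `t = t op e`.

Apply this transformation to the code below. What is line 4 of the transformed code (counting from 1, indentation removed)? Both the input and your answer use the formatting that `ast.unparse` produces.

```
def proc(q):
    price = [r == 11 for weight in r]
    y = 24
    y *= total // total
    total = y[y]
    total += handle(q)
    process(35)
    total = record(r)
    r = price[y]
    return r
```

Transformed code:
def proc(q):
    price = []
    for weight in r:
        price.append(r == 11)
    y = 24
    y = y * (total // total)
    total = y[y]
    total = total + handle(q)
    process(35)
    total = record(r)
    r = price[y]
    return r

price.append(r == 11)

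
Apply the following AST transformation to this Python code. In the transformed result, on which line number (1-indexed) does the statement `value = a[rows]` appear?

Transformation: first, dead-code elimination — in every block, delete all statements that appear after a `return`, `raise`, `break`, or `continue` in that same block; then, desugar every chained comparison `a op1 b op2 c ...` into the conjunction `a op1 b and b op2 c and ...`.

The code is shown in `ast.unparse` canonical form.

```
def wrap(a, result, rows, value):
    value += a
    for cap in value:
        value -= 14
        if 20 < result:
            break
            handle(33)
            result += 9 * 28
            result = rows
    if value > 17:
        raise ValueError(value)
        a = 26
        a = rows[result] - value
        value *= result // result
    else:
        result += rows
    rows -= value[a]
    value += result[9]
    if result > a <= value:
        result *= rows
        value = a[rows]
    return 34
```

Transformed code:
def wrap(a, result, rows, value):
    value += a
    for cap in value:
        value -= 14
        if 20 < result:
            break
    if value > 17:
        raise ValueError(value)
    else:
        result += rows
    rows -= value[a]
    value += result[9]
    if result > a and a <= value:
        result *= rows
        value = a[rows]
    return 34

15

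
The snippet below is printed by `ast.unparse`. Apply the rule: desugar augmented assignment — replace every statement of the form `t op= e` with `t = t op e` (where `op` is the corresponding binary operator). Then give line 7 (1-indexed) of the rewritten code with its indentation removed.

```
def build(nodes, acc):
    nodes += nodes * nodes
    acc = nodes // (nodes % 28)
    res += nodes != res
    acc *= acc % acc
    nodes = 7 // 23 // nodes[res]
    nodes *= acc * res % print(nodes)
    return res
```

nodes = nodes * (acc * res % print(nodes))

Transformed code:
def build(nodes, acc):
    nodes = nodes + nodes * nodes
    acc = nodes // (nodes % 28)
    res = res + (nodes != res)
    acc = acc * (acc % acc)
    nodes = 7 // 23 // nodes[res]
    nodes = nodes * (acc * res % print(nodes))
    return res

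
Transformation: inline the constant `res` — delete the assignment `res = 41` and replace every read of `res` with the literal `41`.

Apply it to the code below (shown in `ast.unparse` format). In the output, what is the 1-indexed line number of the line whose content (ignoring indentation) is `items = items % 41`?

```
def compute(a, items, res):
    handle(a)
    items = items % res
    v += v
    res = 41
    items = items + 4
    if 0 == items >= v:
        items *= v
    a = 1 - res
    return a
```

3

Transformed code:
def compute(a, items, res):
    handle(a)
    items = items % 41
    v += v
    items = items + 4
    if 0 == items >= v:
        items *= v
    a = 1 - 41
    return a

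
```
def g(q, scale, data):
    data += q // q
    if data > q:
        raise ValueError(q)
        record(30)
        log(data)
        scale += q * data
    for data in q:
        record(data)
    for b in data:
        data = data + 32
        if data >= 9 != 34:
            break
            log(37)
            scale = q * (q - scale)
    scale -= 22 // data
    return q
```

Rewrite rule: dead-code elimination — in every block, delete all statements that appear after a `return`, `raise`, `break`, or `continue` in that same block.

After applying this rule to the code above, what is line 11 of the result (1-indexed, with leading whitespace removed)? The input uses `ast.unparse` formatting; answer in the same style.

Transformed code:
def g(q, scale, data):
    data += q // q
    if data > q:
        raise ValueError(q)
    for data in q:
        record(data)
    for b in data:
        data = data + 32
        if data >= 9 != 34:
            break
    scale -= 22 // data
    return q

scale -= 22 // data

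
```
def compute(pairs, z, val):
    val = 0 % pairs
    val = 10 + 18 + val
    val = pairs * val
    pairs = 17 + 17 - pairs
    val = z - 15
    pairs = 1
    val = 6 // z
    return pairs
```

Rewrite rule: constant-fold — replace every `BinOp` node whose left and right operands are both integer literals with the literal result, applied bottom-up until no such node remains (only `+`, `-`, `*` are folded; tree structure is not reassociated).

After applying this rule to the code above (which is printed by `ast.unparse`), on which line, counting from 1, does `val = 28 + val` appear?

Transformed code:
def compute(pairs, z, val):
    val = 0 % pairs
    val = 28 + val
    val = pairs * val
    pairs = 34 - pairs
    val = z - 15
    pairs = 1
    val = 6 // z
    return pairs

3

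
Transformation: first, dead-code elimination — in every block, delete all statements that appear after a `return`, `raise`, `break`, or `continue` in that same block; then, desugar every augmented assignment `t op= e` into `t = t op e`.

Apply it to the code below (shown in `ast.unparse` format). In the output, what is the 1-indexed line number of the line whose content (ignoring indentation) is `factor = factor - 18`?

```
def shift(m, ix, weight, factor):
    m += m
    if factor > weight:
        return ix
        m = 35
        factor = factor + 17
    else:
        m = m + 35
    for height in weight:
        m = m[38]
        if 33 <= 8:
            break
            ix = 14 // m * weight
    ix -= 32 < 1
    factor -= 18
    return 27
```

Transformed code:
def shift(m, ix, weight, factor):
    m = m + m
    if factor > weight:
        return ix
    else:
        m = m + 35
    for height in weight:
        m = m[38]
        if 33 <= 8:
            break
    ix = ix - (32 < 1)
    factor = factor - 18
    return 27

12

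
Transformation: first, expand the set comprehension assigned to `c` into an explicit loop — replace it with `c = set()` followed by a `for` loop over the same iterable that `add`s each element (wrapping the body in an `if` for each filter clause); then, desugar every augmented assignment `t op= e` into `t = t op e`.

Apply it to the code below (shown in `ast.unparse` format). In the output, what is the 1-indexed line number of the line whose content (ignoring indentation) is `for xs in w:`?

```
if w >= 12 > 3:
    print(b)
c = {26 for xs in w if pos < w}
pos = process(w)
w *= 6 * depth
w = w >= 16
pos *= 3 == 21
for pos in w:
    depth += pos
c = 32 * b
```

Transformed code:
if w >= 12 > 3:
    print(b)
c = set()
for xs in w:
    if pos < w:
        c.add(26)
pos = process(w)
w = w * (6 * depth)
w = w >= 16
pos = pos * (3 == 21)
for pos in w:
    depth = depth + pos
c = 32 * b

4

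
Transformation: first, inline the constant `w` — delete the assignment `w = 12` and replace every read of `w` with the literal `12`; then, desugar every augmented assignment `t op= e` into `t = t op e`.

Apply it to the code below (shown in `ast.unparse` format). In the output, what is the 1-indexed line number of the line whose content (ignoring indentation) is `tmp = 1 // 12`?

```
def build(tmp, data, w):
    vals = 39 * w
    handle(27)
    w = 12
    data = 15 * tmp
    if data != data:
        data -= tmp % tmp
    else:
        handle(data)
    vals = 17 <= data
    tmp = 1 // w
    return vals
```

Transformed code:
def build(tmp, data, w):
    vals = 39 * 12
    handle(27)
    data = 15 * tmp
    if data != data:
        data = data - tmp % tmp
    else:
        handle(data)
    vals = 17 <= data
    tmp = 1 // 12
    return vals

10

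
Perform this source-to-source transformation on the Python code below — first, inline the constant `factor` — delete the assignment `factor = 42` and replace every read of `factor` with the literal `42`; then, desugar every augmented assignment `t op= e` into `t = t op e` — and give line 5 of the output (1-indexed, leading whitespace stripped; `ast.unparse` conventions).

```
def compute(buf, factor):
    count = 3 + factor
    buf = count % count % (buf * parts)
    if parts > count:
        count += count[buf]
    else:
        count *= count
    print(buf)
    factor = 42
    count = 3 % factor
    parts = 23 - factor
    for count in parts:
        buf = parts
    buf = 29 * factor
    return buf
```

count = count + count[buf]

Transformed code:
def compute(buf, factor):
    count = 3 + 42
    buf = count % count % (buf * parts)
    if parts > count:
        count = count + count[buf]
    else:
        count = count * count
    print(buf)
    count = 3 % 42
    parts = 23 - 42
    for count in parts:
        buf = parts
    buf = 29 * 42
    return buf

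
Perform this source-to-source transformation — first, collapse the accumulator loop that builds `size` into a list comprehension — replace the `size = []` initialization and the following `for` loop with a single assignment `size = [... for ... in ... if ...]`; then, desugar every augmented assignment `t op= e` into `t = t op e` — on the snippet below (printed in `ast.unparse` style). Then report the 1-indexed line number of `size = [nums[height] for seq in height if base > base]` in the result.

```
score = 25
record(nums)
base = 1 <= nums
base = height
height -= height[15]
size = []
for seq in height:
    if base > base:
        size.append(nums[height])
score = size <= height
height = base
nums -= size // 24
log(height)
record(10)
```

Transformed code:
score = 25
record(nums)
base = 1 <= nums
base = height
height = height - height[15]
size = [nums[height] for seq in height if base > base]
score = size <= height
height = base
nums = nums - size // 24
log(height)
record(10)

6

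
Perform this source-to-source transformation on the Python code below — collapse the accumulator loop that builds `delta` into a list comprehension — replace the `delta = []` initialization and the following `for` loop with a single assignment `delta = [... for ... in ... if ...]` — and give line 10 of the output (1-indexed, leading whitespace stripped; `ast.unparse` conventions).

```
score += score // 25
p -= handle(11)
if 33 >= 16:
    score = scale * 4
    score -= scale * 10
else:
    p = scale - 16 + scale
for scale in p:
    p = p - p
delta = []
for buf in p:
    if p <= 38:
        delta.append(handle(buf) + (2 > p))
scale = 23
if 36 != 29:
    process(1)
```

Transformed code:
score += score // 25
p -= handle(11)
if 33 >= 16:
    score = scale * 4
    score -= scale * 10
else:
    p = scale - 16 + scale
for scale in p:
    p = p - p
delta = [handle(buf) + (2 > p) for buf in p if p <= 38]
scale = 23
if 36 != 29:
    process(1)

delta = [handle(buf) + (2 > p) for buf in p if p <= 38]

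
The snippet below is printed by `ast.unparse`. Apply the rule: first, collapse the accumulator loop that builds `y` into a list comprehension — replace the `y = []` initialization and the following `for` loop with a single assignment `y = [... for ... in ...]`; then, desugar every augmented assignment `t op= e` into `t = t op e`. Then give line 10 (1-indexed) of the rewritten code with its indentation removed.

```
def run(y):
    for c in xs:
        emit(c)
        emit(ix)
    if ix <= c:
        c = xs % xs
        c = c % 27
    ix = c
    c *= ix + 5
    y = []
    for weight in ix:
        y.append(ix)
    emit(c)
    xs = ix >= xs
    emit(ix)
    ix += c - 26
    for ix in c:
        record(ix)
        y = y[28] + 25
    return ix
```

y = [ix for weight in ix]

Transformed code:
def run(y):
    for c in xs:
        emit(c)
        emit(ix)
    if ix <= c:
        c = xs % xs
        c = c % 27
    ix = c
    c = c * (ix + 5)
    y = [ix for weight in ix]
    emit(c)
    xs = ix >= xs
    emit(ix)
    ix = ix + (c - 26)
    for ix in c:
        record(ix)
        y = y[28] + 25
    return ix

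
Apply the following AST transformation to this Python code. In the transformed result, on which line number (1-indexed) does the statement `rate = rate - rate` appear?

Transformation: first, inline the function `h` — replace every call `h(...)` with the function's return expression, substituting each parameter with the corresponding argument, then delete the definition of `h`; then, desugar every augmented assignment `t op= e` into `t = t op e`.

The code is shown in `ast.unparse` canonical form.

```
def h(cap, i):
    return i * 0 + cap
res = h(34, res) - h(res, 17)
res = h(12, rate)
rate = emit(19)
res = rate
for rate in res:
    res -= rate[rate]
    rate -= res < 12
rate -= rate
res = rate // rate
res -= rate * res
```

Transformed code:
res = res * 0 + 34 - (17 * 0 + res)
res = rate * 0 + 12
rate = emit(19)
res = rate
for rate in res:
    res = res - rate[rate]
    rate = rate - (res < 12)
rate = rate - rate
res = rate // rate
res = res - rate * res

8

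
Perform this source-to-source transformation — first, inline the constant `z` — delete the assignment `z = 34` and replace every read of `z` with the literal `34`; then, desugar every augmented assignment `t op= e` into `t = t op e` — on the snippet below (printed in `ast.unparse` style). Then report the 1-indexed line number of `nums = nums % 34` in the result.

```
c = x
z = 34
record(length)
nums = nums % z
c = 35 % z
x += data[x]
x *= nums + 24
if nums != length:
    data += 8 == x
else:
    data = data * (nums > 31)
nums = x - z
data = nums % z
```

3

Transformed code:
c = x
record(length)
nums = nums % 34
c = 35 % 34
x = x + data[x]
x = x * (nums + 24)
if nums != length:
    data = data + (8 == x)
else:
    data = data * (nums > 31)
nums = x - 34
data = nums % 34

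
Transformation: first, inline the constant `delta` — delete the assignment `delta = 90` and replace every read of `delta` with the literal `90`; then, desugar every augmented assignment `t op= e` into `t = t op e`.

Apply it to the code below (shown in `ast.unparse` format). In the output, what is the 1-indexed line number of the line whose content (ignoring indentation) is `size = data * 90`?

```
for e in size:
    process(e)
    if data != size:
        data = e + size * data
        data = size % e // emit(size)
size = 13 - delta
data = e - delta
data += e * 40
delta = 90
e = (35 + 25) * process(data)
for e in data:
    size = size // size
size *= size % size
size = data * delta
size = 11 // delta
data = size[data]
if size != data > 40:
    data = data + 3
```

Transformed code:
for e in size:
    process(e)
    if data != size:
        data = e + size * data
        data = size % e // emit(size)
size = 13 - 90
data = e - 90
data = data + e * 40
e = (35 + 25) * process(data)
for e in data:
    size = size // size
size = size * (size % size)
size = data * 90
size = 11 // 90
data = size[data]
if size != data > 40:
    data = data + 3

13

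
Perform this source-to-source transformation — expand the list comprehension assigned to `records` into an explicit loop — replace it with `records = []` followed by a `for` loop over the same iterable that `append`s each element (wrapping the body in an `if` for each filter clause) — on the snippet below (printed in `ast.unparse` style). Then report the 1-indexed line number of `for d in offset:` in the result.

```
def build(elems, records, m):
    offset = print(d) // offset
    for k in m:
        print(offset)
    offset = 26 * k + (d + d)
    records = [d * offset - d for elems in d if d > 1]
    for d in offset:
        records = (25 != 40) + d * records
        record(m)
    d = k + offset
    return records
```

Transformed code:
def build(elems, records, m):
    offset = print(d) // offset
    for k in m:
        print(offset)
    offset = 26 * k + (d + d)
    records = []
    for elems in d:
        if d > 1:
            records.append(d * offset - d)
    for d in offset:
        records = (25 != 40) + d * records
        record(m)
    d = k + offset
    return records

10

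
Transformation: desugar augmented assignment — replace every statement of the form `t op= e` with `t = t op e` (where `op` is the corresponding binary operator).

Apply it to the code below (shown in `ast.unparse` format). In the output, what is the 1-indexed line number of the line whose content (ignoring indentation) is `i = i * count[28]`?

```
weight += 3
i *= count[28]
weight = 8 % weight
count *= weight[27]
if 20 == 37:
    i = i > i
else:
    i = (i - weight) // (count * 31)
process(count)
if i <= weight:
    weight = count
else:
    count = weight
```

2

Transformed code:
weight = weight + 3
i = i * count[28]
weight = 8 % weight
count = count * weight[27]
if 20 == 37:
    i = i > i
else:
    i = (i - weight) // (count * 31)
process(count)
if i <= weight:
    weight = count
else:
    count = weight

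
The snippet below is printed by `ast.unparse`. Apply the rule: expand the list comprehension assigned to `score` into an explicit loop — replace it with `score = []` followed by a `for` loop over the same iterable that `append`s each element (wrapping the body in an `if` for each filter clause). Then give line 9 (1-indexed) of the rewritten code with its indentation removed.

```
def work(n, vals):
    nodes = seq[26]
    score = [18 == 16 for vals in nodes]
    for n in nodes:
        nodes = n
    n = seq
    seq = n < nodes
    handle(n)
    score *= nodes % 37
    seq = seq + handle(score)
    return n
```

seq = n < nodes

Transformed code:
def work(n, vals):
    nodes = seq[26]
    score = []
    for vals in nodes:
        score.append(18 == 16)
    for n in nodes:
        nodes = n
    n = seq
    seq = n < nodes
    handle(n)
    score *= nodes % 37
    seq = seq + handle(score)
    return n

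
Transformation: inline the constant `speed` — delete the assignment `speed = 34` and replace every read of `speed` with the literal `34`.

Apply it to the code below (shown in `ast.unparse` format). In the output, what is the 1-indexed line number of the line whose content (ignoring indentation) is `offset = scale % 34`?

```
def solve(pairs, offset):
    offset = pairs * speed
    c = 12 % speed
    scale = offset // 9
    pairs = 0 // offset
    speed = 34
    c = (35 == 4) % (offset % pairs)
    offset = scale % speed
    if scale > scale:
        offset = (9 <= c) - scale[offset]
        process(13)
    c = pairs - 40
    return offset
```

7

Transformed code:
def solve(pairs, offset):
    offset = pairs * 34
    c = 12 % 34
    scale = offset // 9
    pairs = 0 // offset
    c = (35 == 4) % (offset % pairs)
    offset = scale % 34
    if scale > scale:
        offset = (9 <= c) - scale[offset]
        process(13)
    c = pairs - 40
    return offset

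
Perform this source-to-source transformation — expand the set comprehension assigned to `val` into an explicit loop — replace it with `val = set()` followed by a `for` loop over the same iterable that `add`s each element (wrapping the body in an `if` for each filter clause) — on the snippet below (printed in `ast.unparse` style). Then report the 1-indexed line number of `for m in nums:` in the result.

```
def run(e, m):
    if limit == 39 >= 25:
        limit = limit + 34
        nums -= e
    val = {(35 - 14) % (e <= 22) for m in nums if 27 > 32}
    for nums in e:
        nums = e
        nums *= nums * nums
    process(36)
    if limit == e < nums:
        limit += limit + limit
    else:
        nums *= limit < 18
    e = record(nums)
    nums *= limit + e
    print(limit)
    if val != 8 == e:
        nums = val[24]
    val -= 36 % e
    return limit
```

6

Transformed code:
def run(e, m):
    if limit == 39 >= 25:
        limit = limit + 34
        nums -= e
    val = set()
    for m in nums:
        if 27 > 32:
            val.add((35 - 14) % (e <= 22))
    for nums in e:
        nums = e
        nums *= nums * nums
    process(36)
    if limit == e < nums:
        limit += limit + limit
    else:
        nums *= limit < 18
    e = record(nums)
    nums *= limit + e
    print(limit)
    if val != 8 == e:
        nums = val[24]
    val -= 36 % e
    return limit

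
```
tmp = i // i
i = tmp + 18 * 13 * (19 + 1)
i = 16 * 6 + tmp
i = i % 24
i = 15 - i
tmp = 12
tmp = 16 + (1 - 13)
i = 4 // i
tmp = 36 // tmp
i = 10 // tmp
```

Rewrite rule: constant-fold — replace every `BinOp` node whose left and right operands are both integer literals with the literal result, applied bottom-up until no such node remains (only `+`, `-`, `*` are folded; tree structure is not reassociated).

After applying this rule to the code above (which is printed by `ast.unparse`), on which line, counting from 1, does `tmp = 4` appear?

Transformed code:
tmp = i // i
i = tmp + 4680
i = 96 + tmp
i = i % 24
i = 15 - i
tmp = 12
tmp = 4
i = 4 // i
tmp = 36 // tmp
i = 10 // tmp

7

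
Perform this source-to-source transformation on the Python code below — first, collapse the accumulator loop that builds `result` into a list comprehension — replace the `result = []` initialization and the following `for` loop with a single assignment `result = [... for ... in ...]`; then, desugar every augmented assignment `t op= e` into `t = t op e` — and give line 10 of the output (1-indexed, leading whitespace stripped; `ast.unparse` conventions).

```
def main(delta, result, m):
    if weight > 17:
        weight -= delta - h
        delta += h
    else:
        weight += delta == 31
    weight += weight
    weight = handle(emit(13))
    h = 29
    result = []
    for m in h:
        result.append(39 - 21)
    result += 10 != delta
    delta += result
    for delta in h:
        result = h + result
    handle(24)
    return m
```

Transformed code:
def main(delta, result, m):
    if weight > 17:
        weight = weight - (delta - h)
        delta = delta + h
    else:
        weight = weight + (delta == 31)
    weight = weight + weight
    weight = handle(emit(13))
    h = 29
    result = [39 - 21 for m in h]
    result = result + (10 != delta)
    delta = delta + result
    for delta in h:
        result = h + result
    handle(24)
    return m

result = [39 - 21 for m in h]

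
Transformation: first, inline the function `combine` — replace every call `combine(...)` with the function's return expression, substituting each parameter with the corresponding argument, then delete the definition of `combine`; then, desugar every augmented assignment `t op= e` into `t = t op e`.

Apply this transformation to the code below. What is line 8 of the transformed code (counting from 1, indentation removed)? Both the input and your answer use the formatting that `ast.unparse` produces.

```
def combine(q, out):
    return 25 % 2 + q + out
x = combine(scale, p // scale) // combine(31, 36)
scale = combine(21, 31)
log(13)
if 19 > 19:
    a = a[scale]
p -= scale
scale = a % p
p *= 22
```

p = p * 22

Transformed code:
x = (25 % 2 + scale + p // scale) // (25 % 2 + 31 + 36)
scale = 25 % 2 + 21 + 31
log(13)
if 19 > 19:
    a = a[scale]
p = p - scale
scale = a % p
p = p * 22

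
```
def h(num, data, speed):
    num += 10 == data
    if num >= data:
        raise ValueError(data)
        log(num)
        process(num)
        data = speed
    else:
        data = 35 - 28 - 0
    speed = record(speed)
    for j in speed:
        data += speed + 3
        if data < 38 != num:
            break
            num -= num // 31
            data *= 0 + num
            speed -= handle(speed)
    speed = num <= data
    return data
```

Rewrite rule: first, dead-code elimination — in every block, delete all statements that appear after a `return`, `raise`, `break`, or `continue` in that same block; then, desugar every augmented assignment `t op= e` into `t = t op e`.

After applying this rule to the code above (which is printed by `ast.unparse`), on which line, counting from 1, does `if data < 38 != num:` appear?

10

Transformed code:
def h(num, data, speed):
    num = num + (10 == data)
    if num >= data:
        raise ValueError(data)
    else:
        data = 35 - 28 - 0
    speed = record(speed)
    for j in speed:
        data = data + (speed + 3)
        if data < 38 != num:
            break
    speed = num <= data
    return data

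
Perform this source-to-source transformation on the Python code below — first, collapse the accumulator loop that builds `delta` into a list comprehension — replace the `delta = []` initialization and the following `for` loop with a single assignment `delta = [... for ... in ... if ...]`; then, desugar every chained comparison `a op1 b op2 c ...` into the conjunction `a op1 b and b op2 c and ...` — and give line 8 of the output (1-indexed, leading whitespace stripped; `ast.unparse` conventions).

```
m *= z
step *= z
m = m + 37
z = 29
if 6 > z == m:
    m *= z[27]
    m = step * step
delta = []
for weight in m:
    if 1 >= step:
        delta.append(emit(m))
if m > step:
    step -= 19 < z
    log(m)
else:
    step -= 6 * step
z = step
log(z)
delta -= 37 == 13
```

Transformed code:
m *= z
step *= z
m = m + 37
z = 29
if 6 > z and z == m:
    m *= z[27]
    m = step * step
delta = [emit(m) for weight in m if 1 >= step]
if m > step:
    step -= 19 < z
    log(m)
else:
    step -= 6 * step
z = step
log(z)
delta -= 37 == 13

delta = [emit(m) for weight in m if 1 >= step]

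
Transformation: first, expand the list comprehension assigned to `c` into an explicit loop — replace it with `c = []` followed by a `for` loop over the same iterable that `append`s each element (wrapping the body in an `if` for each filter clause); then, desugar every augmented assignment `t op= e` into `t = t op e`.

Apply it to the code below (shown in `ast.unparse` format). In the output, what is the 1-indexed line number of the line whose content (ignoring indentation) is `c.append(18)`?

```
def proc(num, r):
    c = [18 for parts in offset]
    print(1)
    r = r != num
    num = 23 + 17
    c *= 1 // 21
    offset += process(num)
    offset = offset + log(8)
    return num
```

Transformed code:
def proc(num, r):
    c = []
    for parts in offset:
        c.append(18)
    print(1)
    r = r != num
    num = 23 + 17
    c = c * (1 // 21)
    offset = offset + process(num)
    offset = offset + log(8)
    return num

4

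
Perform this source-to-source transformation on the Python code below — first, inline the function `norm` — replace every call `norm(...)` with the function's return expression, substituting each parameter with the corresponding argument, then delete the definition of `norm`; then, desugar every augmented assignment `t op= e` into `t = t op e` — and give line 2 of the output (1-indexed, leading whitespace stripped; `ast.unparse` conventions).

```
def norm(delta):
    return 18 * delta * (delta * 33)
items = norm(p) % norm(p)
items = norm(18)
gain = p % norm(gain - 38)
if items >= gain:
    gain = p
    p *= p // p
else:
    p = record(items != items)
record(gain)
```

items = 18 * 18 * (18 * 33)

Transformed code:
items = 18 * p * (p * 33) % (18 * p * (p * 33))
items = 18 * 18 * (18 * 33)
gain = p % (18 * (gain - 38) * ((gain - 38) * 33))
if items >= gain:
    gain = p
    p = p * (p // p)
else:
    p = record(items != items)
record(gain)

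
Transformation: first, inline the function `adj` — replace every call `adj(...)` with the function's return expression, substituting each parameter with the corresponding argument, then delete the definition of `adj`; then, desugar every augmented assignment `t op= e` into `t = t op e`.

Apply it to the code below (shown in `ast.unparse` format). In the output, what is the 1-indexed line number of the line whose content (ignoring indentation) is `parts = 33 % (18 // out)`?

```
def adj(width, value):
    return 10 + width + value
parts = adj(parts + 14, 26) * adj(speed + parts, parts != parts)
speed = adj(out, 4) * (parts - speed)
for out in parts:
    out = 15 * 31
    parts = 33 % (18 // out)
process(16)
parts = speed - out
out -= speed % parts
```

Transformed code:
parts = (10 + (parts + 14) + 26) * (10 + (speed + parts) + (parts != parts))
speed = (10 + out + 4) * (parts - speed)
for out in parts:
    out = 15 * 31
    parts = 33 % (18 // out)
process(16)
parts = speed - out
out = out - speed % parts

5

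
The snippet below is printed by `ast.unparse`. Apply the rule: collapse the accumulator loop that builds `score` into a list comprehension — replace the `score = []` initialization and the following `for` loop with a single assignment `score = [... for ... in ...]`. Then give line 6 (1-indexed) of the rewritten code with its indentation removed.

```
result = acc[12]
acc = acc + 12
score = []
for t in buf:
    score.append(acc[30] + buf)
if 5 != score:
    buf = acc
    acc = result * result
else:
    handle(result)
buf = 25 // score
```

acc = result * result

Transformed code:
result = acc[12]
acc = acc + 12
score = [acc[30] + buf for t in buf]
if 5 != score:
    buf = acc
    acc = result * result
else:
    handle(result)
buf = 25 // score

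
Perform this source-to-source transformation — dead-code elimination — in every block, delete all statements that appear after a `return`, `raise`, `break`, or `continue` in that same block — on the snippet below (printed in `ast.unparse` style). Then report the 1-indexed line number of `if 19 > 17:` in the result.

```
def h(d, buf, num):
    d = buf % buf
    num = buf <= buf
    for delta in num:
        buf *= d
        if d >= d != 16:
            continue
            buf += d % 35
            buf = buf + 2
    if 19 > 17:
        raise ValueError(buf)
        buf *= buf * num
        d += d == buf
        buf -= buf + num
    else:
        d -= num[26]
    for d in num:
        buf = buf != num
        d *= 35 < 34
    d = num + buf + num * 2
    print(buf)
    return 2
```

Transformed code:
def h(d, buf, num):
    d = buf % buf
    num = buf <= buf
    for delta in num:
        buf *= d
        if d >= d != 16:
            continue
    if 19 > 17:
        raise ValueError(buf)
    else:
        d -= num[26]
    for d in num:
        buf = buf != num
        d *= 35 < 34
    d = num + buf + num * 2
    print(buf)
    return 2

8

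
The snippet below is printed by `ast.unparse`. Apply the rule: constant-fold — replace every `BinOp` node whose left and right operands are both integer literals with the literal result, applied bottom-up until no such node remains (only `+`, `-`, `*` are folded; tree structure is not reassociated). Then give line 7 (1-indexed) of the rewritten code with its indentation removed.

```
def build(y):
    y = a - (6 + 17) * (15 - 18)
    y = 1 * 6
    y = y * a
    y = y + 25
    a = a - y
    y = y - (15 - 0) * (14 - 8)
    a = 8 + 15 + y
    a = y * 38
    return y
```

Transformed code:
def build(y):
    y = a - -69
    y = 6
    y = y * a
    y = y + 25
    a = a - y
    y = y - 90
    a = 23 + y
    a = y * 38
    return y

y = y - 90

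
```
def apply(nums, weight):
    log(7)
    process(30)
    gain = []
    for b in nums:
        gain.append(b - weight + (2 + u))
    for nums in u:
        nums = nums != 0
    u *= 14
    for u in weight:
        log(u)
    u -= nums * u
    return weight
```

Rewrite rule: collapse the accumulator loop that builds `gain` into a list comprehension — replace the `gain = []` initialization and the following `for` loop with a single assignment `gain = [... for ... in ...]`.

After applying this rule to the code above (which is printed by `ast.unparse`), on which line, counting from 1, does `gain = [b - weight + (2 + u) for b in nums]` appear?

Transformed code:
def apply(nums, weight):
    log(7)
    process(30)
    gain = [b - weight + (2 + u) for b in nums]
    for nums in u:
        nums = nums != 0
    u *= 14
    for u in weight:
        log(u)
    u -= nums * u
    return weight

4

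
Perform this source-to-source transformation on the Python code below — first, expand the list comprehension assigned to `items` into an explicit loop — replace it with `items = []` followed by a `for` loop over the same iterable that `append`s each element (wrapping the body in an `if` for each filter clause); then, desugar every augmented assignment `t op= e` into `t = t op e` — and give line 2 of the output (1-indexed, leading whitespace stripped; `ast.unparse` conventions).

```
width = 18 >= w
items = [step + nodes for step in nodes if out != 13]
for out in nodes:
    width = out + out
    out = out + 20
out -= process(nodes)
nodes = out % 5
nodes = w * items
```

items = []

Transformed code:
width = 18 >= w
items = []
for step in nodes:
    if out != 13:
        items.append(step + nodes)
for out in nodes:
    width = out + out
    out = out + 20
out = out - process(nodes)
nodes = out % 5
nodes = w * items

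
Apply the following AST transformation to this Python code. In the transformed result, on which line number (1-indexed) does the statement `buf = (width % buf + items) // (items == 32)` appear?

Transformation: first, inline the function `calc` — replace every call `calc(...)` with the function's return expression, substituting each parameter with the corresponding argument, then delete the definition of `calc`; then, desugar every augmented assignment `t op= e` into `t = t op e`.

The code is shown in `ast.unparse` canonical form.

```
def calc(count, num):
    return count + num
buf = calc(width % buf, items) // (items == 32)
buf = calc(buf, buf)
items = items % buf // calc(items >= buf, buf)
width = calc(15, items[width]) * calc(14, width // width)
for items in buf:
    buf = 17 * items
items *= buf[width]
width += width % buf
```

1

Transformed code:
buf = (width % buf + items) // (items == 32)
buf = buf + buf
items = items % buf // ((items >= buf) + buf)
width = (15 + items[width]) * (14 + width // width)
for items in buf:
    buf = 17 * items
items = items * buf[width]
width = width + width % buf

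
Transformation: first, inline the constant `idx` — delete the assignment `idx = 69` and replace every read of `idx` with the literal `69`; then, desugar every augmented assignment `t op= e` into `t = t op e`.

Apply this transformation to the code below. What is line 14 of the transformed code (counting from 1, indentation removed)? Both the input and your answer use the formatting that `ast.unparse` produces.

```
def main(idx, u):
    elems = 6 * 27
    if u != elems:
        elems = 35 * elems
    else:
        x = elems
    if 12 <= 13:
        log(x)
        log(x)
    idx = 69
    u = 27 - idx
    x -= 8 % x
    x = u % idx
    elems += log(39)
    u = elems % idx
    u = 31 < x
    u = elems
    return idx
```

u = elems % 69

Transformed code:
def main(idx, u):
    elems = 6 * 27
    if u != elems:
        elems = 35 * elems
    else:
        x = elems
    if 12 <= 13:
        log(x)
        log(x)
    u = 27 - 69
    x = x - 8 % x
    x = u % 69
    elems = elems + log(39)
    u = elems % 69
    u = 31 < x
    u = elems
    return 69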